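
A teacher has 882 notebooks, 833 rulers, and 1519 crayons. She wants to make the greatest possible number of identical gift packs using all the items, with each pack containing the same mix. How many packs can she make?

49 packs

The pack count must divide each quantity, so the greatest is gcd(882, 833, 1519).
882 = 2 × 3^2 × 7^2
833 = 7^2 × 17
1519 = 7^2 × 31
gcd(882, 833, 1519) = 7^2 = 49.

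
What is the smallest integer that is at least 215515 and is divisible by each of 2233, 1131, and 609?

The integer must be a common multiple of 2233, 1131, and 609, so a multiple of their LCM.
2233 = 7 × 11 × 29
1131 = 3 × 13 × 29
609 = 3 × 7 × 29
LCM(2233, 1131, 609) = 3 × 7 × 11 × 13 × 29 = 87087.
Smallest multiple of 87087 that is ≥ 215515: ⌈215515/87087⌉ × 87087 = 3 × 87087 = 261261.

261261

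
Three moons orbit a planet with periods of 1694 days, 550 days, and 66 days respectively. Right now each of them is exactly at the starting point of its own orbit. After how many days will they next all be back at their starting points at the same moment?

127050 days

They coincide at every common multiple of the periods; the first is the LCM.
1694 = 2 × 7 × 11^2
550 = 2 × 5^2 × 11
66 = 2 × 3 × 11
LCM(1694, 550, 66) = 2 × 3 × 5^2 × 7 × 11^2 = 127050.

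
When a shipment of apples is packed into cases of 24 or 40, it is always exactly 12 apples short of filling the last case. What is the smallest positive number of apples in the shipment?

Being 12 short of a full case of size k means N ≡ −12 (mod k), i.e. N + 12 is a multiple of each size.
24 = 2^3 × 3
40 = 2^3 × 5
LCM(24, 40) = 2^3 × 3 × 5 = 120.
Smallest positive N is 120 − 12 = 108.

108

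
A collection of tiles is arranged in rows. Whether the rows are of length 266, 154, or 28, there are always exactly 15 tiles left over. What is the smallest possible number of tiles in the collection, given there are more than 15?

N − 15 must be a common multiple of 266, 154, and 28.
266 = 2 × 7 × 19
154 = 2 × 7 × 11
28 = 2^2 × 7
LCM(266, 154, 28) = 2^2 × 7 × 11 × 19 = 5852.
Smallest N > 15 is LCM + 15 = 5852 + 15 = 5867.

5867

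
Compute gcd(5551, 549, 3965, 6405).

61

5551 = 7 × 13 × 61
549 = 3^2 × 61
3965 = 5 × 13 × 61
6405 = 3 × 5 × 7 × 61
gcd(5551, 549, 3965, 6405) = 61.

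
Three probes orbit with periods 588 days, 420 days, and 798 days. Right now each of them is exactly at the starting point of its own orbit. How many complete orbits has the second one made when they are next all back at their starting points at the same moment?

133 orbits

All finish a whole number of cycles simultaneously at t = LCM of the periods.
588 = 2^2 × 3 × 7^2
420 = 2^2 × 3 × 5 × 7
798 = 2 × 3 × 7 × 19
LCM(588, 420, 798) = 2^2 × 3 × 5 × 7^2 × 19 = 55860.
Orbits for period 420: 55860 / 420 = 133.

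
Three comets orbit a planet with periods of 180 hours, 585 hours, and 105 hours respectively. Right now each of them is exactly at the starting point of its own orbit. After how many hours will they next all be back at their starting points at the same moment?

16380 hours

We need the least common multiple of the intervals.
180 = 2^2 × 3^2 × 5
585 = 3^2 × 5 × 13
105 = 3 × 5 × 7
LCM(180, 585, 105) = 2^2 × 3^2 × 5 × 7 × 13 = 16380.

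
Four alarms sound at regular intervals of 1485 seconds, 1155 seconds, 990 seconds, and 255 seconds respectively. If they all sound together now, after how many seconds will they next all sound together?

They coincide at every common multiple of the periods; the first is the LCM.
1485 = 3^3 × 5 × 11
1155 = 3 × 5 × 7 × 11
990 = 2 × 3^2 × 5 × 11
255 = 3 × 5 × 17
LCM(1485, 1155, 990, 255) = 2 × 3^3 × 5 × 7 × 11 × 17 = 353430.

353430 seconds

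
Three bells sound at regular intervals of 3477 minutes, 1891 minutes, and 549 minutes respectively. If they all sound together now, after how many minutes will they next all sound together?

323361 minutes

The first simultaneous occurrence is after LCM of the individual periods.
3477 = 3 × 19 × 61
1891 = 31 × 61
549 = 3^2 × 61
LCM(3477, 1891, 549) = 3^2 × 19 × 31 × 61 = 323361.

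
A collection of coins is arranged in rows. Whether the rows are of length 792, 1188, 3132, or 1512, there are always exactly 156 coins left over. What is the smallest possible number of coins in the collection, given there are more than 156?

482484

N − 156 must be a common multiple of 792, 1188, 3132, and 1512.
792 = 2^3 × 3^2 × 11
1188 = 2^2 × 3^3 × 11
3132 = 2^2 × 3^3 × 29
1512 = 2^3 × 3^3 × 7
LCM(792, 1188, 3132, 1512) = 2^3 × 3^3 × 7 × 11 × 29 = 482328.
Smallest N > 156 is LCM + 156 = 482328 + 156 = 482484.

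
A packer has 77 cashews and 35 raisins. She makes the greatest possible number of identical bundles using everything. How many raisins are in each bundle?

5

Number of bundles = gcd(77, 35).
77 = 7 × 11
35 = 5 × 7
gcd(77, 35) = 7.
raisins per bundle = 35 / 7 = 5.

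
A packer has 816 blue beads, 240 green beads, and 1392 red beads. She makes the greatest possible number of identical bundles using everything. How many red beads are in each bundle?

29

Number of bundles = gcd(816, 240, 1392).
816 = 2^4 × 3 × 17
240 = 2^4 × 3 × 5
1392 = 2^4 × 3 × 29
gcd(816, 240, 1392) = 2^4 × 3 = 48.
red beads per bundle = 1392 / 48 = 29.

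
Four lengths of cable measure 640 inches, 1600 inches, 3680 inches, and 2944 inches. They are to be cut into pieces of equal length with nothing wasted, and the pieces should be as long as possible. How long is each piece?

32 inches

Each piece length must divide every original length, so the longest possible is gcd(640, 1600, 3680, 2944).
640 = 2^7 × 5
1600 = 2^6 × 5^2
3680 = 2^5 × 5 × 23
2944 = 2^7 × 23
gcd(640, 1600, 3680, 2944) = 2^5 = 32.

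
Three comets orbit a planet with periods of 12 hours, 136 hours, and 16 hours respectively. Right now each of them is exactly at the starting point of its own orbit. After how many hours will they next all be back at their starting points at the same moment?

816 hours

They coincide at every common multiple of the periods; the first is the LCM.
12 = 2^2 × 3
136 = 2^3 × 17
16 = 2^4
LCM(12, 136, 16) = 2^4 × 3 × 17 = 816.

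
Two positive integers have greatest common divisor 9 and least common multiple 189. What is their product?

1701

For any two positive integers, gcd × lcm = product = 9 × 189 = 1701.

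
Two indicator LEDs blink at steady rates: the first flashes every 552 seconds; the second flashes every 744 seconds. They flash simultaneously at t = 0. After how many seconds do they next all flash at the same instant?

17112 seconds

The first simultaneous occurrence is after LCM of the individual periods.
552 = 2^3 × 3 × 23
744 = 2^3 × 3 × 31
LCM(552, 744) = 2^3 × 3 × 23 × 31 = 17112.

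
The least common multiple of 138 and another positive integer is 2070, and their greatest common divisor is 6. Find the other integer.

gcd × lcm = product of the two integers, so the other integer is (6 × 2070) / 138 = 90.

90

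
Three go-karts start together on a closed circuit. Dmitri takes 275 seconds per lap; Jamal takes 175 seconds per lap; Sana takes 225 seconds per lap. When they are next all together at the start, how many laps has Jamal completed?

The first common completion time is the LCM of the periods.
275 = 5^2 × 11
175 = 5^2 × 7
225 = 3^2 × 5^2
LCM(275, 175, 225) = 3^2 × 5^2 × 7 × 11 = 17325.
Laps for period 175: 17325 / 175 = 99.

99 laps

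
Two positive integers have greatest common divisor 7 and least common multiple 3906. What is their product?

For any two positive integers, gcd × lcm = product = 7 × 3906 = 27342.

27342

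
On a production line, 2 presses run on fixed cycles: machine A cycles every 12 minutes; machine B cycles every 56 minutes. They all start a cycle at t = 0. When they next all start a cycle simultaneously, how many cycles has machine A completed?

14 cycles

They are all back at their starting positions together after one LCM of the periods.
12 = 2^2 × 3
56 = 2^3 × 7
LCM(12, 56) = 2^3 × 3 × 7 = 168.
Cycles for period 12: 168 / 12 = 14.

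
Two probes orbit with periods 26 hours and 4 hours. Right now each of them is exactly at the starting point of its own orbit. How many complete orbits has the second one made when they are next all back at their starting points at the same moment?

13 orbits

The first common completion time is the LCM of the periods.
26 = 2 × 13
4 = 2^2
LCM(26, 4) = 2^2 × 13 = 52.
Orbits for period 4: 52 / 4 = 13.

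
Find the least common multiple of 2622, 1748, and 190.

2622 = 2 × 3 × 19 × 23
1748 = 2^2 × 19 × 23
190 = 2 × 5 × 19
LCM(2622, 1748, 190) = 2^2 × 3 × 5 × 19 × 23 = 26220.

26220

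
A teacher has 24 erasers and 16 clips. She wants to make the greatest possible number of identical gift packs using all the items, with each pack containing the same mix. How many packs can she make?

8 packs

The pack count must divide each quantity, so the greatest is gcd(24, 16).
24 = 2^3 × 3
16 = 2^4
gcd(24, 16) = 2^3 = 8.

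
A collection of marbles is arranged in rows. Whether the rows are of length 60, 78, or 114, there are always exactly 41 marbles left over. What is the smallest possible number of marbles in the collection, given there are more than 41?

14861

N − 41 must be a common multiple of 60, 78, and 114.
60 = 2^2 × 3 × 5
78 = 2 × 3 × 13
114 = 2 × 3 × 19
LCM(60, 78, 114) = 2^2 × 3 × 5 × 13 × 19 = 14820.
Smallest N > 41 is LCM + 41 = 14820 + 41 = 14861.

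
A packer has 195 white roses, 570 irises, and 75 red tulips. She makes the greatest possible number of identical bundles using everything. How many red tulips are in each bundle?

5

Number of bundles = gcd(195, 570, 75).
195 = 3 × 5 × 13
570 = 2 × 3 × 5 × 19
75 = 3 × 5^2
gcd(195, 570, 75) = 3 × 5 = 15.
red tulips per bundle = 75 / 15 = 5.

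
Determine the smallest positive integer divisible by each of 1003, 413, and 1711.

203609

1003 = 17 × 59
413 = 7 × 59
1711 = 29 × 59
LCM(1003, 413, 1711) = 7 × 17 × 29 × 59 = 203609.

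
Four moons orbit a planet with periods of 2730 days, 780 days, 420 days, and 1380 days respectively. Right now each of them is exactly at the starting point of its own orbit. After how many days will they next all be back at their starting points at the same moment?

125580 days

The first simultaneous occurrence is after LCM of the individual periods.
2730 = 2 × 3 × 5 × 7 × 13
780 = 2^2 × 3 × 5 × 13
420 = 2^2 × 3 × 5 × 7
1380 = 2^2 × 3 × 5 × 23
LCM(2730, 780, 420, 1380) = 2^2 × 3 × 5 × 7 × 13 × 23 = 125580.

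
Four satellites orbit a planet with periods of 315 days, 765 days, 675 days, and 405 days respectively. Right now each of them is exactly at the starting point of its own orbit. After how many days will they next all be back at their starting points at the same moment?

They coincide at every common multiple of the periods; the first is the LCM.
315 = 3^2 × 5 × 7
765 = 3^2 × 5 × 17
675 = 3^3 × 5^2
405 = 3^4 × 5
LCM(315, 765, 675, 405) = 3^4 × 5^2 × 7 × 17 = 240975.

240975 days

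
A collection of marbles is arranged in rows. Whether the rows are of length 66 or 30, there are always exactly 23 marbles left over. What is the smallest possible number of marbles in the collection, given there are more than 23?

353

N − 23 must be a common multiple of 66 and 30.
66 = 2 × 3 × 11
30 = 2 × 3 × 5
LCM(66, 30) = 2 × 3 × 5 × 11 = 330.
Smallest N > 23 is LCM + 23 = 330 + 23 = 353.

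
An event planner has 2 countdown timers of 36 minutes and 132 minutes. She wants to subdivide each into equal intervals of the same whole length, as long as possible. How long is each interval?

12 minutes

The interval must divide each timer length; the longest such is the gcd.
36 = 2^2 × 3^2
132 = 2^2 × 3 × 11
gcd(36, 132) = 2^2 × 3 = 12.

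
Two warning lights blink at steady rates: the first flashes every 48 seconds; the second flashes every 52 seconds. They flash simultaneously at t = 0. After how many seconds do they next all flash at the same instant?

624 seconds

They coincide at every common multiple of the periods; the first is the LCM.
48 = 2^4 × 3
52 = 2^2 × 13
LCM(48, 52) = 2^4 × 3 × 13 = 624.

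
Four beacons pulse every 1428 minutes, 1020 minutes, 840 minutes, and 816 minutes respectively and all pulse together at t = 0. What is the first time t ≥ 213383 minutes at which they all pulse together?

228480 minutes

Joint pulses occur at multiples of LCM(1428, 1020, 840, 816).
1428 = 2^2 × 3 × 7 × 17
1020 = 2^2 × 3 × 5 × 17
840 = 2^3 × 3 × 5 × 7
816 = 2^4 × 3 × 17
LCM(1428, 1020, 840, 816) = 2^4 × 3 × 5 × 7 × 17 = 28560.
Smallest multiple of 28560 that is ≥ 213383: ⌈213383/28560⌉ × 28560 = 8 × 28560 = 228480.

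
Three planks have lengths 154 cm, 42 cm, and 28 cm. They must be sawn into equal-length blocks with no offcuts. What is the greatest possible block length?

This is the greatest common divisor of 154, 42, and 28.
154 = 2 × 7 × 11
42 = 2 × 3 × 7
28 = 2^2 × 7
gcd(154, 42, 28) = 2 × 7 = 14.

14 cm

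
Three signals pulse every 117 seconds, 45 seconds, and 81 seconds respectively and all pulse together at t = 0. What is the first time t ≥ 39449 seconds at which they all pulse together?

42120 seconds

Joint pulses occur at multiples of LCM(117, 45, 81).
117 = 3^2 × 13
45 = 3^2 × 5
81 = 3^4
LCM(117, 45, 81) = 3^4 × 5 × 13 = 5265.
Smallest multiple of 5265 that is ≥ 39449: ⌈39449/5265⌉ × 5265 = 8 × 5265 = 42120.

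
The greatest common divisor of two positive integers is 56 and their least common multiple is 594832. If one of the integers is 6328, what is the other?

5264

For two integers, gcd × lcm = product, so the other is (56 × 594832) / 6328 = 33310592 / 6328 = 5264.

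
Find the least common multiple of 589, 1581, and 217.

210273

589 = 19 × 31
1581 = 3 × 17 × 31
217 = 7 × 31
LCM(589, 1581, 217) = 3 × 7 × 17 × 19 × 31 = 210273.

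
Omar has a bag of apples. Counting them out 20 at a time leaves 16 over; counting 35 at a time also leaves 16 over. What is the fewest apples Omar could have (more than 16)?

N − 16 must be a common multiple of 20 and 35.
20 = 2^2 × 5
35 = 5 × 7
LCM(20, 35) = 2^2 × 5 × 7 = 140.
Smallest N > 16 is LCM + 16 = 140 + 16 = 156.

156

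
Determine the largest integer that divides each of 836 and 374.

836 = 2^2 × 11 × 19
374 = 2 × 11 × 17
gcd(836, 374) = 2 × 11 = 22.

22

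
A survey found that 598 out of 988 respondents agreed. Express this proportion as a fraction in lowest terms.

23/38

598 = 2 × 13 × 23
988 = 2^2 × 13 × 19
gcd(598, 988) = 2 × 13 = 26.
Divide numerator and denominator by 26: 598/988 = 23/38.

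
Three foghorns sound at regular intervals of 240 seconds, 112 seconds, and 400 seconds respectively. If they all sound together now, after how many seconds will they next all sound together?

8400 seconds

The first simultaneous occurrence is after LCM of the individual periods.
240 = 2^4 × 3 × 5
112 = 2^4 × 7
400 = 2^4 × 5^2
LCM(240, 112, 400) = 2^4 × 3 × 5^2 × 7 = 8400.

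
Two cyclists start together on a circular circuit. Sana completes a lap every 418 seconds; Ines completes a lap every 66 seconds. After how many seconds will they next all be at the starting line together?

They coincide at every common multiple of the periods; the first is the LCM.
418 = 2 × 11 × 19
66 = 2 × 3 × 11
LCM(418, 66) = 2 × 3 × 11 × 19 = 1254.

1254 seconds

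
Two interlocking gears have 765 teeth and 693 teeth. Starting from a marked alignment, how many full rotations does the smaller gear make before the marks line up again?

85 rotations

They are all back at their starting positions together after one LCM of the periods.
765 = 3^2 × 5 × 17
693 = 3^2 × 7 × 11
LCM(765, 693) = 3^2 × 5 × 7 × 11 × 17 = 58905.
Rotations for period 693: 58905 / 693 = 85.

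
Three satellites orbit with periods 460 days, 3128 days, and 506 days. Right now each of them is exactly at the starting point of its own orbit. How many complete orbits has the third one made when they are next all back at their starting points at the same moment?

The first common completion time is the LCM of the periods.
460 = 2^2 × 5 × 23
3128 = 2^3 × 17 × 23
506 = 2 × 11 × 23
LCM(460, 3128, 506) = 2^3 × 5 × 11 × 17 × 23 = 172040.
Orbits for period 506: 172040 / 506 = 340.

340 orbits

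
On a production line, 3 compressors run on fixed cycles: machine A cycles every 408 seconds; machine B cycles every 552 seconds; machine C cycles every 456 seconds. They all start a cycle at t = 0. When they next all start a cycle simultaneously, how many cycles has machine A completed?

437 cycles

The first common completion time is the LCM of the periods.
408 = 2^3 × 3 × 17
552 = 2^3 × 3 × 23
456 = 2^3 × 3 × 19
LCM(408, 552, 456) = 2^3 × 3 × 17 × 19 × 23 = 178296.
Cycles for period 408: 178296 / 408 = 437.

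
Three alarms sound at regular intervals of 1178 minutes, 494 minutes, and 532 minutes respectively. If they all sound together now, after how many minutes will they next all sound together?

214396 minutes

The first simultaneous occurrence is after LCM of the individual periods.
1178 = 2 × 19 × 31
494 = 2 × 13 × 19
532 = 2^2 × 7 × 19
LCM(1178, 494, 532) = 2^2 × 7 × 13 × 19 × 31 = 214396.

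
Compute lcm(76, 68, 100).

32300

76 = 2^2 × 19
68 = 2^2 × 17
100 = 2^2 × 5^2
LCM(76, 68, 100) = 2^2 × 5^2 × 17 × 19 = 32300.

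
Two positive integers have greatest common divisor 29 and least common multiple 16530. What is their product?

479370

For any two positive integers, gcd × lcm = product = 29 × 16530 = 479370.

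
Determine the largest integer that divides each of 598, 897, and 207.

598 = 2 × 13 × 23
897 = 3 × 13 × 23
207 = 3^2 × 23
gcd(598, 897, 207) = 23.

23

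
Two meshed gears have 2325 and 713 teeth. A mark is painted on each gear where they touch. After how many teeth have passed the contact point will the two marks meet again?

The first simultaneous occurrence is after LCM of the individual periods.
2325 = 3 × 5^2 × 31
713 = 23 × 31
LCM(2325, 713) = 3 × 5^2 × 23 × 31 = 53475.

53475 teeth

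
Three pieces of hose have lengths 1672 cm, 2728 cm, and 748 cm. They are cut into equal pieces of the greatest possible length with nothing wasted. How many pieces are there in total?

117

Piece length = gcd(1672, 2728, 748).
1672 = 2^3 × 11 × 19
2728 = 2^3 × 11 × 31
748 = 2^2 × 11 × 17
gcd(1672, 2728, 748) = 2^2 × 11 = 44.
Total pieces = 1672/44 + 2728/44 + 748/44 = 38 + 62 + 17 = 117.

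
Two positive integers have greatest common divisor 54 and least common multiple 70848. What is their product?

For any two positive integers, gcd × lcm = product = 54 × 70848 = 3825792.

3825792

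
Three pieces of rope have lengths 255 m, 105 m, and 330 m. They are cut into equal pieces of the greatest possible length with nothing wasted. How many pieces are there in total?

46

Piece length = gcd(255, 105, 330).
255 = 3 × 5 × 17
105 = 3 × 5 × 7
330 = 2 × 3 × 5 × 11
gcd(255, 105, 330) = 3 × 5 = 15.
Total pieces = 255/15 + 105/15 + 330/15 = 17 + 7 + 22 = 46.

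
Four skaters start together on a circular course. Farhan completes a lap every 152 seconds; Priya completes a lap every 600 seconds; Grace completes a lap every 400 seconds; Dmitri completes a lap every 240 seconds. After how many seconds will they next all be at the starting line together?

The first simultaneous occurrence is after LCM of the individual periods.
152 = 2^3 × 19
600 = 2^3 × 3 × 5^2
400 = 2^4 × 5^2
240 = 2^4 × 3 × 5
LCM(152, 600, 400, 240) = 2^4 × 3 × 5^2 × 19 = 22800.

22800 seconds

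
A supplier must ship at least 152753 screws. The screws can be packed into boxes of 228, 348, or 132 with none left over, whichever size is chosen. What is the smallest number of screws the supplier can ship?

218196

The number of screws must be a common multiple of 228, 348, and 132, so a multiple of their LCM.
228 = 2^2 × 3 × 19
348 = 2^2 × 3 × 29
132 = 2^2 × 3 × 11
LCM(228, 348, 132) = 2^2 × 3 × 11 × 19 × 29 = 72732.
Smallest multiple of 72732 that is ≥ 152753: ⌈152753/72732⌉ × 72732 = 3 × 72732 = 218196.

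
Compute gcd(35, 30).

35 = 5 × 7
30 = 2 × 3 × 5
gcd(35, 30) = 5.

5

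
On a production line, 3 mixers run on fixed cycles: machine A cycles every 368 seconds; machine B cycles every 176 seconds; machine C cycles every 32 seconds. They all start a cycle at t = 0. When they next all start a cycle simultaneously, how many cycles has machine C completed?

All finish a whole number of cycles simultaneously at t = LCM of the periods.
368 = 2^4 × 23
176 = 2^4 × 11
32 = 2^5
LCM(368, 176, 32) = 2^5 × 11 × 23 = 8096.
Cycles for period 32: 8096 / 32 = 253.

253 cycles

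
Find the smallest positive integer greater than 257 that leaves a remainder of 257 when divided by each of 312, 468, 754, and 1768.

N − 257 must be a common multiple of 312, 468, 754, and 1768.
312 = 2^3 × 3 × 13
468 = 2^2 × 3^2 × 13
754 = 2 × 13 × 29
1768 = 2^3 × 13 × 17
LCM(312, 468, 754, 1768) = 2^3 × 3^2 × 13 × 17 × 29 = 461448.
Smallest N > 257 is LCM + 257 = 461448 + 257 = 461705.

461705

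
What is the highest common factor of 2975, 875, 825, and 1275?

2975 = 5^2 × 7 × 17
875 = 5^3 × 7
825 = 3 × 5^2 × 11
1275 = 3 × 5^2 × 17
gcd(2975, 875, 825, 1275) = 5^2 = 25.

25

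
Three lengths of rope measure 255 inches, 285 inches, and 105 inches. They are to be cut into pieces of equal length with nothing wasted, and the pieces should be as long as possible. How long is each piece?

15 inches

The greatest length dividing all of 255, 285, and 105 is their gcd.
255 = 3 × 5 × 17
285 = 3 × 5 × 19
105 = 3 × 5 × 7
gcd(255, 285, 105) = 3 × 5 = 15.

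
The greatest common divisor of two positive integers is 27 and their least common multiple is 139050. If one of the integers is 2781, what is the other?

For two integers, gcd × lcm = product, so the other is (27 × 139050) / 2781 = 3754350 / 2781 = 1350.

1350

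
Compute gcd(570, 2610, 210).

30

570 = 2 × 3 × 5 × 19
2610 = 2 × 3^2 × 5 × 29
210 = 2 × 3 × 5 × 7
gcd(570, 2610, 210) = 2 × 3 × 5 = 30.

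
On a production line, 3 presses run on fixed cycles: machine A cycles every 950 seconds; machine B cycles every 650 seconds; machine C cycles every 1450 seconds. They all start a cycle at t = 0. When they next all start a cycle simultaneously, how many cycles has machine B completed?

They are all back at their starting positions together after one LCM of the periods.
950 = 2 × 5^2 × 19
650 = 2 × 5^2 × 13
1450 = 2 × 5^2 × 29
LCM(950, 650, 1450) = 2 × 5^2 × 13 × 19 × 29 = 358150.
Cycles for period 650: 358150 / 650 = 551.

551 cycles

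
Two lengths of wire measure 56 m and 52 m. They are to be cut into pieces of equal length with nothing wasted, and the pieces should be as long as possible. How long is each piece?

4 m

By the Euclidean algorithm:
56 = 1 × 52 + 4
52 = 13 × 4 + 0
gcd(56, 52) = 4.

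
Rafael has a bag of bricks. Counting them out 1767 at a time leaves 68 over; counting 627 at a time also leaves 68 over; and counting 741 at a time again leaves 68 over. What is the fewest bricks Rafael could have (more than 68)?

N − 68 must be a common multiple of 1767, 627, and 741.
1767 = 3 × 19 × 31
627 = 3 × 11 × 19
741 = 3 × 13 × 19
LCM(1767, 627, 741) = 3 × 11 × 13 × 19 × 31 = 252681.
Smallest N > 68 is LCM + 68 = 252681 + 68 = 252749.

252749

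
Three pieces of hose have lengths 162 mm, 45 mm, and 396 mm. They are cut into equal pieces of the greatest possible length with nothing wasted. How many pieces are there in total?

67

Piece length = gcd(162, 45, 396).
162 = 2 × 3^4
45 = 3^2 × 5
396 = 2^2 × 3^2 × 11
gcd(162, 45, 396) = 3^2 = 9.
Total pieces = 162/9 + 45/9 + 396/9 = 18 + 5 + 44 = 67.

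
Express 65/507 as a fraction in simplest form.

65 = 5 × 13
507 = 3 × 13^2
gcd(65, 507) = 13.
Divide numerator and denominator by 13: 65/507 = 5/39.

5/39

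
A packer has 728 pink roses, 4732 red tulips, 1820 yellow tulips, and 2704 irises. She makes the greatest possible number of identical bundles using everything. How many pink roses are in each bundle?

14

Number of bundles = gcd(728, 4732, 1820, 2704).
728 = 2^3 × 7 × 13
4732 = 2^2 × 7 × 13^2
1820 = 2^2 × 5 × 7 × 13
2704 = 2^4 × 13^2
gcd(728, 4732, 1820, 2704) = 2^2 × 13 = 52.
pink roses per bundle = 728 / 52 = 14.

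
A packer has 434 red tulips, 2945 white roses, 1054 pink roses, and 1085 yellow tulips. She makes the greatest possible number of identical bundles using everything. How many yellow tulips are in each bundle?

35

Number of bundles = gcd(434, 2945, 1054, 1085).
434 = 2 × 7 × 31
2945 = 5 × 19 × 31
1054 = 2 × 17 × 31
1085 = 5 × 7 × 31
gcd(434, 2945, 1054, 1085) = 31.
yellow tulips per bundle = 1085 / 31 = 35.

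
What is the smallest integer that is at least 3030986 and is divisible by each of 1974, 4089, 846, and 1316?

The integer must be a common multiple of 1974, 4089, 846, and 1316, so a multiple of their LCM.
1974 = 2 × 3 × 7 × 47
4089 = 3 × 29 × 47
846 = 2 × 3^2 × 47
1316 = 2^2 × 7 × 47
LCM(1974, 4089, 846, 1316) = 2^2 × 3^2 × 7 × 29 × 47 = 343476.
Smallest multiple of 343476 that is ≥ 3030986: ⌈3030986/343476⌉ × 343476 = 9 × 343476 = 3091284.

3091284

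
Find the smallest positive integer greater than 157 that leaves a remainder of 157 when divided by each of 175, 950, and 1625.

432407

N − 157 must be a common multiple of 175, 950, and 1625.
175 = 5^2 × 7
950 = 2 × 5^2 × 19
1625 = 5^3 × 13
LCM(175, 950, 1625) = 2 × 5^3 × 7 × 13 × 19 = 432250.
Smallest N > 157 is LCM + 157 = 432250 + 157 = 432407.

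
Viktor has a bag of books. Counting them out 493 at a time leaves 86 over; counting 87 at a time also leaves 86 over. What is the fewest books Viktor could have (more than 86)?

N − 86 must be a common multiple of 493 and 87.
493 = 17 × 29
87 = 3 × 29
LCM(493, 87) = 3 × 17 × 29 = 1479.
Smallest N > 86 is LCM + 86 = 1479 + 86 = 1565.

1565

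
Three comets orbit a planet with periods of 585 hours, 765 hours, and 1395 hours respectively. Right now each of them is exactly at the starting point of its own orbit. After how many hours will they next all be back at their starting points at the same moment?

308295 hours

The first simultaneous occurrence is after LCM of the individual periods.
585 = 3^2 × 5 × 13
765 = 3^2 × 5 × 17
1395 = 3^2 × 5 × 31
LCM(585, 765, 1395) = 3^2 × 5 × 13 × 17 × 31 = 308295.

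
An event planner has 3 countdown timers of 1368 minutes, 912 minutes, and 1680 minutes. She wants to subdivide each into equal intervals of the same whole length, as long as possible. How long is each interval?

The interval must divide each timer length; the longest such is the gcd.
1368 = 2^3 × 3^2 × 19
912 = 2^4 × 3 × 19
1680 = 2^4 × 3 × 5 × 7
gcd(1368, 912, 1680) = 2^3 × 3 = 24.

24 minutes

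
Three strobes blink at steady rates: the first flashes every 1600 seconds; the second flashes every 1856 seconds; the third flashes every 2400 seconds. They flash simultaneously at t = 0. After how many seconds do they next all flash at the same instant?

139200 seconds

They coincide at every common multiple of the periods; the first is the LCM.
1600 = 2^6 × 5^2
1856 = 2^6 × 29
2400 = 2^5 × 3 × 5^2
LCM(1600, 1856, 2400) = 2^6 × 3 × 5^2 × 29 = 139200.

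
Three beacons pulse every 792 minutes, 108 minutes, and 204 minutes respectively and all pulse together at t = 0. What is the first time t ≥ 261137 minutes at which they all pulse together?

Joint pulses occur at multiples of LCM(792, 108, 204).
792 = 2^3 × 3^2 × 11
108 = 2^2 × 3^3
204 = 2^2 × 3 × 17
LCM(792, 108, 204) = 2^3 × 3^3 × 11 × 17 = 40392.
Smallest multiple of 40392 that is ≥ 261137: ⌈261137/40392⌉ × 40392 = 7 × 40392 = 282744.

282744 minutes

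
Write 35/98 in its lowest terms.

5/14

35 = 5 × 7
98 = 2 × 7^2
gcd(35, 98) = 7.
Divide numerator and denominator by 7: 35/98 = 5/14.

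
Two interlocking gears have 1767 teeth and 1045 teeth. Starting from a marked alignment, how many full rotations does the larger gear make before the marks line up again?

55 rotations

All finish a whole number of cycles simultaneously at t = LCM of the periods.
1767 = 3 × 19 × 31
1045 = 5 × 11 × 19
LCM(1767, 1045) = 3 × 5 × 11 × 19 × 31 = 97185.
Rotations for period 1767: 97185 / 1767 = 55.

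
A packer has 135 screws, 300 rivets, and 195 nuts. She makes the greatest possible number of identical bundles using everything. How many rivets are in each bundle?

20

Number of bundles = gcd(135, 300, 195).
135 = 3^3 × 5
300 = 2^2 × 3 × 5^2
195 = 3 × 5 × 13
gcd(135, 300, 195) = 3 × 5 = 15.
rivets per bundle = 300 / 15 = 20.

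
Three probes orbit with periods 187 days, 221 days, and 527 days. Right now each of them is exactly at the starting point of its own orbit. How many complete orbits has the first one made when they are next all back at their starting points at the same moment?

403 orbits

The first common completion time is the LCM of the periods.
187 = 11 × 17
221 = 13 × 17
527 = 17 × 31
LCM(187, 221, 527) = 11 × 13 × 17 × 31 = 75361.
Orbits for period 187: 75361 / 187 = 403.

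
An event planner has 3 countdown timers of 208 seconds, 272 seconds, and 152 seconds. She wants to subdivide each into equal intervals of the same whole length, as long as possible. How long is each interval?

8 seconds

The interval must divide each timer length; the longest such is the gcd.
208 = 2^4 × 13
272 = 2^4 × 17
152 = 2^3 × 19
gcd(208, 272, 152) = 2^3 = 8.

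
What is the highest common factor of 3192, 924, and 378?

3192 = 2^3 × 3 × 7 × 19
924 = 2^2 × 3 × 7 × 11
378 = 2 × 3^3 × 7
gcd(3192, 924, 378) = 2 × 3 × 7 = 42.

42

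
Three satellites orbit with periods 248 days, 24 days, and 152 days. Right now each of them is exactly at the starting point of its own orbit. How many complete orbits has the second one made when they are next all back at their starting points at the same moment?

The first common completion time is the LCM of the periods.
248 = 2^3 × 31
24 = 2^3 × 3
152 = 2^3 × 19
LCM(248, 24, 152) = 2^3 × 3 × 19 × 31 = 14136.
Orbits for period 24: 14136 / 24 = 589.

589 orbits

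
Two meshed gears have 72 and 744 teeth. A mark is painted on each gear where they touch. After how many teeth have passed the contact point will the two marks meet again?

The first simultaneous occurrence is after LCM of the individual periods.
72 = 2^3 × 3^2
744 = 2^3 × 3 × 31
LCM(72, 744) = 2^3 × 3^2 × 31 = 2232.

2232 teeth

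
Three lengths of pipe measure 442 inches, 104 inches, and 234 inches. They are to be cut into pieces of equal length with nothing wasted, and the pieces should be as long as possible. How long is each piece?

26 inches

The greatest length dividing all of 442, 104, and 234 is their gcd.
442 = 2 × 13 × 17
104 = 2^3 × 13
234 = 2 × 3^2 × 13
gcd(442, 104, 234) = 2 × 13 = 26.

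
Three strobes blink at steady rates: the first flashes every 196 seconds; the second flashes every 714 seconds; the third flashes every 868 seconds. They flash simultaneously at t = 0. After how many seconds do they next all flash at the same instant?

They coincide at every common multiple of the periods; the first is the LCM.
196 = 2^2 × 7^2
714 = 2 × 3 × 7 × 17
868 = 2^2 × 7 × 31
LCM(196, 714, 868) = 2^2 × 3 × 7^2 × 17 × 31 = 309876.

309876 seconds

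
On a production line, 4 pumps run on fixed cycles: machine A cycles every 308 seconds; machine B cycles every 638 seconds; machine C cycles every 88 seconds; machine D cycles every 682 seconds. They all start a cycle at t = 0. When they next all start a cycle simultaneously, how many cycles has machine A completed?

They are all back at their starting positions together after one LCM of the periods.
308 = 2^2 × 7 × 11
638 = 2 × 11 × 29
88 = 2^3 × 11
682 = 2 × 11 × 31
LCM(308, 638, 88, 682) = 2^3 × 7 × 11 × 29 × 31 = 553784.
Cycles for period 308: 553784 / 308 = 1798.

1798 cycles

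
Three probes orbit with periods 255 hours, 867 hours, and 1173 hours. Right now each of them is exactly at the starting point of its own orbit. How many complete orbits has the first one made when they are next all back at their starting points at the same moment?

391 orbits

The first common completion time is the LCM of the periods.
255 = 3 × 5 × 17
867 = 3 × 17^2
1173 = 3 × 17 × 23
LCM(255, 867, 1173) = 3 × 5 × 17^2 × 23 = 99705.
Orbits for period 255: 99705 / 255 = 391.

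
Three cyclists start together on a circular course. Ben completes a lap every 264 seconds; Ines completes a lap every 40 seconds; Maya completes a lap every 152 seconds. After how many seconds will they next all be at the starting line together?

The first simultaneous occurrence is after LCM of the individual periods.
264 = 2^3 × 3 × 11
40 = 2^3 × 5
152 = 2^3 × 19
LCM(264, 40, 152) = 2^3 × 3 × 5 × 11 × 19 = 25080.

25080 seconds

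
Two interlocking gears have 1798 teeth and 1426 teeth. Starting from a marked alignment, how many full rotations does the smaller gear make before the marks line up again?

29 rotations

They are all back at their starting positions together after one LCM of the periods.
1798 = 2 × 29 × 31
1426 = 2 × 23 × 31
LCM(1798, 1426) = 2 × 23 × 29 × 31 = 41354.
Rotations for period 1426: 41354 / 1426 = 29.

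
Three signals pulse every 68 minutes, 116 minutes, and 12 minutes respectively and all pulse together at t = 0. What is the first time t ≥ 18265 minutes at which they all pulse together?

Joint pulses occur at multiples of LCM(68, 116, 12).
68 = 2^2 × 17
116 = 2^2 × 29
12 = 2^2 × 3
LCM(68, 116, 12) = 2^2 × 3 × 17 × 29 = 5916.
Smallest multiple of 5916 that is ≥ 18265: ⌈18265/5916⌉ × 5916 = 4 × 5916 = 23664.

23664 minutes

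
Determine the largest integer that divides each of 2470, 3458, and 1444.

2470 = 2 × 5 × 13 × 19
3458 = 2 × 7 × 13 × 19
1444 = 2^2 × 19^2
gcd(2470, 3458, 1444) = 2 × 19 = 38.

38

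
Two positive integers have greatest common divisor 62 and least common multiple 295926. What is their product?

18347412

For any two positive integers, gcd × lcm = product = 62 × 295926 = 18347412.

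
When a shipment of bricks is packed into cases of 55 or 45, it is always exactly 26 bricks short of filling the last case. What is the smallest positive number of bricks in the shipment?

Being 26 short of a full case of size k means N ≡ −26 (mod k), i.e. N + 26 is a multiple of each size.
55 = 5 × 11
45 = 3^2 × 5
LCM(55, 45) = 3^2 × 5 × 11 = 495.
Smallest positive N is 495 − 26 = 469.

469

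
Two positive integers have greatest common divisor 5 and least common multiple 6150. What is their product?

30750

For any two positive integers, gcd × lcm = product = 5 × 6150 = 30750.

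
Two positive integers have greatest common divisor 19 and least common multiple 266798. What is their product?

5069162

For any two positive integers, gcd × lcm = product = 19 × 266798 = 5069162.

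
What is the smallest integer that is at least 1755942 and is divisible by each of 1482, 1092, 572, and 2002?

1825824

The integer must be a common multiple of 1482, 1092, 572, and 2002, so a multiple of their LCM.
1482 = 2 × 3 × 13 × 19
1092 = 2^2 × 3 × 7 × 13
572 = 2^2 × 11 × 13
2002 = 2 × 7 × 11 × 13
LCM(1482, 1092, 572, 2002) = 2^2 × 3 × 7 × 11 × 13 × 19 = 228228.
Smallest multiple of 228228 that is ≥ 1755942: ⌈1755942/228228⌉ × 228228 = 8 × 228228 = 1825824.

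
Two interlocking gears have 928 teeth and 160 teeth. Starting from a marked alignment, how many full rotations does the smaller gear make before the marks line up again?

29 rotations

The first common completion time is the LCM of the periods.
928 = 2^5 × 29
160 = 2^5 × 5
LCM(928, 160) = 2^5 × 5 × 29 = 4640.
Rotations for period 160: 4640 / 160 = 29.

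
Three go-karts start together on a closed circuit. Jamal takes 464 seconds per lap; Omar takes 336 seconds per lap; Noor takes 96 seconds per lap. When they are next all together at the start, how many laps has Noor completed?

203 laps

The first common completion time is the LCM of the periods.
464 = 2^4 × 29
336 = 2^4 × 3 × 7
96 = 2^5 × 3
LCM(464, 336, 96) = 2^5 × 3 × 7 × 29 = 19488.
Laps for period 96: 19488 / 96 = 203.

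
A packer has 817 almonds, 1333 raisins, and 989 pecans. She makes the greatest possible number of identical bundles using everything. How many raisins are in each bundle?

Number of bundles = gcd(817, 1333, 989).
817 = 19 × 43
1333 = 31 × 43
989 = 23 × 43
gcd(817, 1333, 989) = 43.
raisins per bundle = 1333 / 43 = 31.

31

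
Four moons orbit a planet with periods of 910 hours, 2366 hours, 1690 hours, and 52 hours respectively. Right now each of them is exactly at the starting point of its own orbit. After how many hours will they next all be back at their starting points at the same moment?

23660 hours

They coincide at every common multiple of the periods; the first is the LCM.
910 = 2 × 5 × 7 × 13
2366 = 2 × 7 × 13^2
1690 = 2 × 5 × 13^2
52 = 2^2 × 13
LCM(910, 2366, 1690, 52) = 2^2 × 5 × 7 × 13^2 = 23660.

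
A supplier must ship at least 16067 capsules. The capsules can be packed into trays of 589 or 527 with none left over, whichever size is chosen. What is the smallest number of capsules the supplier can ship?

20026

The number of capsules must be a common multiple of 589 and 527, so a multiple of their LCM.
589 = 19 × 31
527 = 17 × 31
LCM(589, 527) = 17 × 19 × 31 = 10013.
Smallest multiple of 10013 that is ≥ 16067: ⌈16067/10013⌉ × 10013 = 2 × 10013 = 20026.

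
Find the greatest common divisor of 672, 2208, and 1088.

672 = 2^5 × 3 × 7
2208 = 2^5 × 3 × 23
1088 = 2^6 × 17
gcd(672, 2208, 1088) = 2^5 = 32.

32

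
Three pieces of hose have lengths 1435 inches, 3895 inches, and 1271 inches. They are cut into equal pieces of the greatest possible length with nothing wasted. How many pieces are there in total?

Piece length = gcd(1435, 3895, 1271).
1435 = 5 × 7 × 41
3895 = 5 × 19 × 41
1271 = 31 × 41
gcd(1435, 3895, 1271) = 41.
Total pieces = 1435/41 + 3895/41 + 1271/41 = 35 + 95 + 31 = 161.

161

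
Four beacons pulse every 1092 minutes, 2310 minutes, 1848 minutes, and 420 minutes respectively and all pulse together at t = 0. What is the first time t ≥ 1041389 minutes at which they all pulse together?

Joint pulses occur at multiples of LCM(1092, 2310, 1848, 420).
1092 = 2^2 × 3 × 7 × 13
2310 = 2 × 3 × 5 × 7 × 11
1848 = 2^3 × 3 × 7 × 11
420 = 2^2 × 3 × 5 × 7
LCM(1092, 2310, 1848, 420) = 2^3 × 3 × 5 × 7 × 11 × 13 = 120120.
Smallest multiple of 120120 that is ≥ 1041389: ⌈1041389/120120⌉ × 120120 = 9 × 120120 = 1081080.

1081080 minutes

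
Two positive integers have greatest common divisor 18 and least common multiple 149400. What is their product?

For any two positive integers, gcd × lcm = product = 18 × 149400 = 2689200.

2689200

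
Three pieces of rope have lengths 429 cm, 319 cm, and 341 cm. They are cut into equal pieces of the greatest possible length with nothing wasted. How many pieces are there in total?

Piece length = gcd(429, 319, 341).
429 = 3 × 11 × 13
319 = 11 × 29
341 = 11 × 31
gcd(429, 319, 341) = 11.
Total pieces = 429/11 + 319/11 + 341/11 = 39 + 29 + 31 = 99.

99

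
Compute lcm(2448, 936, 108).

2448 = 2^4 × 3^2 × 17
936 = 2^3 × 3^2 × 13
108 = 2^2 × 3^3
LCM(2448, 936, 108) = 2^4 × 3^3 × 13 × 17 = 95472.

95472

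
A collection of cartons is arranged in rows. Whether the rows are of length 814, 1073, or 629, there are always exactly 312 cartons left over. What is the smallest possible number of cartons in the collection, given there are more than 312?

N − 312 must be a common multiple of 814, 1073, and 629.
814 = 2 × 11 × 37
1073 = 29 × 37
629 = 17 × 37
LCM(814, 1073, 629) = 2 × 11 × 17 × 29 × 37 = 401302.
Smallest N > 312 is LCM + 312 = 401302 + 312 = 401614.

401614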